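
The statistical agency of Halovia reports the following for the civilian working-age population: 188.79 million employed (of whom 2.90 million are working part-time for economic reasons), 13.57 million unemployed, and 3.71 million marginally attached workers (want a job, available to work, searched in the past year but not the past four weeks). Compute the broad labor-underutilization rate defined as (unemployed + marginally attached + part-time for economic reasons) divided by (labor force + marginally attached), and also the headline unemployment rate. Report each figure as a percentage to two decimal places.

Labor force = 188.79 + 13.57 = 202.36 million.
Numerator = 13.57 + 3.71 + 2.90 = 20.18 million.
Denominator = 202.36 + 3.71 = 206.07 million.
Broad rate = 20.18 / 206.07 = 9.79%.
Headline unemployment rate = 13.57 / 202.36 = 6.71%.

Broad underutilization rate ≈ 9.79%; headline unemployment rate ≈ 6.71%.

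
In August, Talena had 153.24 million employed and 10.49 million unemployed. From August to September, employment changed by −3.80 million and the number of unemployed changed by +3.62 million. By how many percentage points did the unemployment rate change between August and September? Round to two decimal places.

August: labor force = 153.24 + 10.49 = 163.73; u = 10.49/163.73 = 6.41%.
September: labor force = 149.44 + 14.11 = 163.55; u = 14.11/163.55 = 8.63%.
Change = 8.63% − 6.41% = +2.22 pp.

The unemployment rate changed by +2.22 percentage points.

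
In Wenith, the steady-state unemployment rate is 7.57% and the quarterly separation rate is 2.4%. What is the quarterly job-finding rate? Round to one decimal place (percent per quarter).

Job-finding rate ≈ 29.3% per quarter.

From u* = s/(s+f): f = s·(1−u)/u.
f = 2.4 × (1 − 0.0757) / 0.0757 = 2.2183 / 0.0757 ≈ 29.3% per quarter.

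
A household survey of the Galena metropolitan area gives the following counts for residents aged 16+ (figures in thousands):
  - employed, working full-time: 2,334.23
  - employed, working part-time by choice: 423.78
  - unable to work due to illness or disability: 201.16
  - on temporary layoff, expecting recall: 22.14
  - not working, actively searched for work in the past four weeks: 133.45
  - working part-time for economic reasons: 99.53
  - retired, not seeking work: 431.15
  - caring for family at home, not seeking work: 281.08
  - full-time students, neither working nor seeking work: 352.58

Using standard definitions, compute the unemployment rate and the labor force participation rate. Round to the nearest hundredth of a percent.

Employed = 2,334.23 + 423.78 + 99.53 = 2,857.54 thousand (anyone who worked, including part-time for economic reasons, counts as employed).
Unemployed = 22.14 + 133.45 = 155.59 thousand (jobless and actively searching, or on temporary layoff).
Labor force = 2,857.54 + 155.59 = 3,013.13 thousand.
Not in labor force = 201.16 + 431.15 + 281.08 + 352.58 = 1,265.97 thousand (those not working and not actively searching are outside the labor force).
Civilian working-age population = 3,013.13 + 1,265.97 = 4,279.10 thousand.
Unemployment rate = 155.59 / 3,013.13 = 5.16%.
Labor force participation rate = 3,013.13 / 4,279.10 = 70.42%.

Unemployment rate ≈ 5.16%; labor force participation rate ≈ 70.42%.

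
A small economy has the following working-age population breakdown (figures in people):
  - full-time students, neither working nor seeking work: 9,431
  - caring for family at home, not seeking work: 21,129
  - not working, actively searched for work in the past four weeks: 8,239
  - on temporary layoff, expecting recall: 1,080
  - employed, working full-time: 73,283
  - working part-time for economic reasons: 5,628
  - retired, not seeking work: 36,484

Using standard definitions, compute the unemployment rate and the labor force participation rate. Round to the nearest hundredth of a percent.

Employed = 73,283 + 5,628 = 78,911 (anyone who worked, including part-time for economic reasons, counts as employed).
Unemployed = 8,239 + 1,080 = 9,319 (jobless and actively searching, or on temporary layoff).
Labor force = 78,911 + 9,319 = 88,230.
Not in labor force = 9,431 + 21,129 + 36,484 = 67,044 (those not working and not actively searching are outside the labor force).
Civilian working-age population = 88,230 + 67,044 = 155,274.
Unemployment rate = 9,319 / 88,230 = 10.56%.
Labor force participation rate = 88,230 / 155,274 = 56.82%.

Unemployment rate ≈ 10.56%; labor force participation rate ≈ 56.82%.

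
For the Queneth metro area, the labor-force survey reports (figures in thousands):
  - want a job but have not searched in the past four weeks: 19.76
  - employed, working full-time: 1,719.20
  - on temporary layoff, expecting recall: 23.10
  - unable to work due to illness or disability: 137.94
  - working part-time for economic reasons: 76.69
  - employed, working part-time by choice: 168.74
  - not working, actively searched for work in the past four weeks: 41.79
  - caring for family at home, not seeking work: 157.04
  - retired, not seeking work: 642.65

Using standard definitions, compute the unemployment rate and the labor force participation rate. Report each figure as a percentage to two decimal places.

Employed = 1,719.20 + 76.69 + 168.74 = 1,964.63 thousand (anyone who worked, including part-time for economic reasons, counts as employed).
Unemployed = 23.10 + 41.79 = 64.89 thousand (jobless and actively searching, or on temporary layoff).
Labor force = 1,964.63 + 64.89 = 2,029.52 thousand.
Not in labor force = 19.76 + 137.94 + 157.04 + 642.65 = 957.39 thousand (those not working and not actively searching are outside the labor force — including those who want a job but have given up searching).
Civilian working-age population = 2,029.52 + 957.39 = 2,986.91 thousand.
Unemployment rate = 64.89 / 2,029.52 = 3.20%.
Labor force participation rate = 2,029.52 / 2,986.91 = 67.95%.

Unemployment rate ≈ 3.20%; labor force participation rate ≈ 67.95%.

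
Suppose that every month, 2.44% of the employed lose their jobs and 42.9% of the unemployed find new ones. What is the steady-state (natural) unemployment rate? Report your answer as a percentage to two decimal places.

Steady-state unemployment rate ≈ 5.38%.

At steady state the flows balance: s·E = f·U, so U/(E+U) = s/(s+f).
u* = 2.44 / (2.44 + 42.9) = 2.44 / 45.34 = 5.38%.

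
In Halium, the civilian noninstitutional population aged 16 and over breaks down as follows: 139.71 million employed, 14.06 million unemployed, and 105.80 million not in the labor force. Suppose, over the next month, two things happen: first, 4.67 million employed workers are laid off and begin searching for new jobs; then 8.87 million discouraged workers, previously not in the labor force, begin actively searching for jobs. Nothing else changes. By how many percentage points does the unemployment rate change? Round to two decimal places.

Initially, labor force = 139.71 + 14.06 = 153.77 million, so u = 14.06/153.77 = 9.14%.
After the first change, employed falls and unemployed rises by 4.67; labor force unchanged → E = 135.04, U = 18.73, labor force = 153.77 million.
After the second change, unemployed and labor force both rise by 8.87 → E = 135.04, U = 27.60, labor force = 162.64 million.
New unemployment rate = 27.60 / 162.64 = 16.97%.
Change = 16.97% − 9.14% = +7.83 percentage points.

The unemployment rate changes by +7.83 percentage points.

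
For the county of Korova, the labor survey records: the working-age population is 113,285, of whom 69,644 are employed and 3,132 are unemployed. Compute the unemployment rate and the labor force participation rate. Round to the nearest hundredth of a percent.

Labor force = employed + unemployed = 69,644 + 3,132 = 72,776.
Unemployment rate = 3,132 / 72,776 = 4.30%.
Labor force participation rate = 72,776 / 113,285 = 64.24%.

Unemployment rate ≈ 4.30%; labor force participation rate ≈ 64.24%.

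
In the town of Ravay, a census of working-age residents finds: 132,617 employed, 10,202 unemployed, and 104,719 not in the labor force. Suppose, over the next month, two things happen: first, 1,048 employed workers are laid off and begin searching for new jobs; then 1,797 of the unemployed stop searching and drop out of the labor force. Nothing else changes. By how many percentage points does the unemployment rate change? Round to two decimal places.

The unemployment rate changes by −0.44 percentage points.

Initially, labor force = 132,617 + 10,202 = 142,819, so u = 10,202/142,819 = 7.14%.
After the first change, employed falls and unemployed rises by 1,048; labor force unchanged → E = 131,569, U = 11,250, labor force = 142,819.
After the second change, unemployed and labor force both fall by 1,797 → E = 131,569, U = 9,453, labor force = 141,022.
New unemployment rate = 9,453 / 141,022 = 6.70%.
Change = 6.70% − 7.14% = −0.44 percentage points.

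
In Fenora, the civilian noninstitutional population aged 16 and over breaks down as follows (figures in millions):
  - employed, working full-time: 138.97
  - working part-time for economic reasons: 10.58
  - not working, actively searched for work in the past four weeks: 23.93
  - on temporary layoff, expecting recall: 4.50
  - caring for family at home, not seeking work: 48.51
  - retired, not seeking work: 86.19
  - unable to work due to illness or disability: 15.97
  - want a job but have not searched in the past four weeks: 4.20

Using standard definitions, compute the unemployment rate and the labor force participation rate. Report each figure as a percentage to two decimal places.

Unemployment rate ≈ 15.97%; labor force participation rate ≈ 53.47%.

Employed = 138.97 + 10.58 = 149.55 million (anyone who worked, including part-time for economic reasons, counts as employed).
Unemployed = 23.93 + 4.50 = 28.43 million (jobless and actively searching, or on temporary layoff).
Labor force = 149.55 + 28.43 = 177.98 million.
Not in labor force = 48.51 + 86.19 + 15.97 + 4.20 = 154.87 million (those not working and not actively searching are outside the labor force — including those who want a job but have given up searching).
Civilian working-age population = 177.98 + 154.87 = 332.85 million.
Unemployment rate = 28.43 / 177.98 = 15.97%.
Labor force participation rate = 177.98 / 332.85 = 53.47%.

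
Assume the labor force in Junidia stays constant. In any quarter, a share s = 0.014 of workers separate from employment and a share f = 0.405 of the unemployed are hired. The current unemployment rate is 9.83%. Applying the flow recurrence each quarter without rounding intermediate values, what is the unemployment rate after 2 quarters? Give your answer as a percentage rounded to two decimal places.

With a fixed labor force, u_{t+1} = u_t + s·(1−u_t) − f·u_t = u_t·(1−s−f) + s.
Here 1−s−f = 0.581 and s = 0.014.
u_1 = 0.098300 × 0.581 + 0.014 = 0.071112.
u_2 = 0.071112 × 0.581 + 0.014 = 0.055316.

Unemployment rate after two quarters ≈ 5.53%.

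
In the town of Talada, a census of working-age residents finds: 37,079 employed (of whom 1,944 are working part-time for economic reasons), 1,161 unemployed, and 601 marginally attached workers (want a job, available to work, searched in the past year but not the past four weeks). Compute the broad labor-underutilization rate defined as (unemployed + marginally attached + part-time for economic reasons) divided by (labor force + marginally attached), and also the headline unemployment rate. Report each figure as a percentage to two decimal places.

Broad underutilization rate ≈ 9.54%; headline unemployment rate ≈ 3.04%.

Labor force = 37,079 + 1,161 = 38,240.
Numerator = 1,161 + 601 + 1,944 = 3,706.
Denominator = 38,240 + 601 = 38,841.
Broad rate = 3,706 / 38,841 = 9.54%.
Headline unemployment rate = 1,161 / 38,240 = 3.04%.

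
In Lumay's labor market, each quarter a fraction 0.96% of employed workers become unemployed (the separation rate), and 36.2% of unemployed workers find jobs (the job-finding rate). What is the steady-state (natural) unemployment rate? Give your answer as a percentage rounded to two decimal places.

Steady-state unemployment rate ≈ 2.58%.

At steady state the flows balance: s·E = f·U, so U/(E+U) = s/(s+f).
u* = 0.96 / (0.96 + 36.2) = 0.96 / 37.16 = 2.58%.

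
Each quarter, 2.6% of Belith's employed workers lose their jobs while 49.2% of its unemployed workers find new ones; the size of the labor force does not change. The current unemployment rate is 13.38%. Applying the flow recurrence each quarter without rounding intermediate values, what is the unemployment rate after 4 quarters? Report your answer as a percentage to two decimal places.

With a fixed labor force, u_{t+1} = u_t + s·(1−u_t) − f·u_t = u_t·(1−s−f) + s.
Here 1−s−f = 0.482 and s = 0.026.
u_1 = 0.133800 × 0.482 + 0.026 = 0.090492.
u_2 = 0.090492 × 0.482 + 0.026 = 0.069617.
u_3 = 0.069617 × 0.482 + 0.026 = 0.059555.
u_4 = 0.059555 × 0.482 + 0.026 = 0.054706.

Unemployment rate after four quarters ≈ 5.47%.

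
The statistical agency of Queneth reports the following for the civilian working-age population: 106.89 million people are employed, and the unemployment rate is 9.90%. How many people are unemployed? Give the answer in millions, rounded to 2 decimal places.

About 11.74 million are unemployed.

Let U be the number unemployed. The labor force is E + U, and U/(E+U) = 0.0990.
So U = 0.0990 × 106.89 / (1 − 0.0990) = 10.5821 / 0.9010 ≈ 11.74 million.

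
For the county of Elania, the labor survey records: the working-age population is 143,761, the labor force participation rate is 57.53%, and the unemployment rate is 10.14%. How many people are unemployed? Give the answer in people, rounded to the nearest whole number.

About 8,386 are unemployed.

Labor force = 0.5753 × 143,761 = 82,706.
Unemployed = 0.1014 × 82,706 ≈ 8,386.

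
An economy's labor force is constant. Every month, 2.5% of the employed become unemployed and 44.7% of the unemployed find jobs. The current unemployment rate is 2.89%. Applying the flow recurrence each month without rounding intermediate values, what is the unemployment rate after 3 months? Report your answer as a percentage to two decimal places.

With a fixed labor force, u_{t+1} = u_t + s·(1−u_t) − f·u_t = u_t·(1−s−f) + s.
Here 1−s−f = 0.528 and s = 0.025.
u_1 = 0.028900 × 0.528 + 0.025 = 0.040259.
u_2 = 0.040259 × 0.528 + 0.025 = 0.046257.
u_3 = 0.046257 × 0.528 + 0.025 = 0.049424.

Unemployment rate after three months ≈ 4.94%.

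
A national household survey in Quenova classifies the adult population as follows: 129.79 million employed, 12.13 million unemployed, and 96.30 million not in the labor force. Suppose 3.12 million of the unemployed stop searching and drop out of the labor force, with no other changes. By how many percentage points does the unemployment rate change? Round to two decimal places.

Initially, labor force = 129.79 + 12.13 = 141.92 million, so u = 12.13/141.92 = 8.55%.
After the change, unemployed and labor force both fall by 3.12 → E = 129.79, U = 9.01, labor force = 138.80 million.
New unemployment rate = 9.01 / 138.80 = 6.49%.
Change = 6.49% − 8.55% = −2.06 percentage points.

The unemployment rate changes by −2.06 percentage points.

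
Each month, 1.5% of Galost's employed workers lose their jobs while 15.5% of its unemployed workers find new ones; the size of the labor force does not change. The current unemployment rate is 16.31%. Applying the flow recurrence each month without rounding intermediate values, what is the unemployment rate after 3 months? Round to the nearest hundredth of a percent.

With a fixed labor force, u_{t+1} = u_t + s·(1−u_t) − f·u_t = u_t·(1−s−f) + s.
Here 1−s−f = 0.830 and s = 0.015.
u_1 = 0.163100 × 0.830 + 0.015 = 0.150373.
u_2 = 0.150373 × 0.830 + 0.015 = 0.139810.
u_3 = 0.139810 × 0.830 + 0.015 = 0.131042.

Unemployment rate after three months ≈ 13.10%.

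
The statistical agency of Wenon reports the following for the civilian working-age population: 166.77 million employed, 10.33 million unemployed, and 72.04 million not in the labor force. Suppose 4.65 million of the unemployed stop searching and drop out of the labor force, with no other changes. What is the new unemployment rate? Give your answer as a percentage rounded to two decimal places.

New unemployment rate ≈ 3.29%.

Initially, labor force = 166.77 + 10.33 = 177.10 million, so u = 10.33/177.10 = 5.83%.
After the change, unemployed and labor force both fall by 4.65 → E = 166.77, U = 5.68, labor force = 172.45 million.
New unemployment rate = 5.68 / 172.45 = 3.29%.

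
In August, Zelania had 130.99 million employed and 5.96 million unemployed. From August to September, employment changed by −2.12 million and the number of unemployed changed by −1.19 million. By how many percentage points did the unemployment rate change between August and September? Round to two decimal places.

August: labor force = 130.99 + 5.96 = 136.95; u = 5.96/136.95 = 4.35%.
September: labor force = 128.87 + 4.77 = 133.64; u = 4.77/133.64 = 3.57%.
Change = 3.57% − 4.35% = −0.78 pp.

The unemployment rate changed by −0.78 percentage points.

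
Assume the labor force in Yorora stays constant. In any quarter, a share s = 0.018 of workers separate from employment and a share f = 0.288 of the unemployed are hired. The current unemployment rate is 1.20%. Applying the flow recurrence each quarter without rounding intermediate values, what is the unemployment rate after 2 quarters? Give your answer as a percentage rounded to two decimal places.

Unemployment rate after two quarters ≈ 3.63%.

With a fixed labor force, u_{t+1} = u_t + s·(1−u_t) − f·u_t = u_t·(1−s−f) + s.
Here 1−s−f = 0.694 and s = 0.018.
u_1 = 0.012000 × 0.694 + 0.018 = 0.026328.
u_2 = 0.026328 × 0.694 + 0.018 = 0.036272.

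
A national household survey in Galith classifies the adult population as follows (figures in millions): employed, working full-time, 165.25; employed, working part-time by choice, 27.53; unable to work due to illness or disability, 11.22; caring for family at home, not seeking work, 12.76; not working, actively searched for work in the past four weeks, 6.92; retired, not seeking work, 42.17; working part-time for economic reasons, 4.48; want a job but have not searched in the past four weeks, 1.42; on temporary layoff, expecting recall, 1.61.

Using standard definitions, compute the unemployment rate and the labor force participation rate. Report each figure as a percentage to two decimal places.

Unemployment rate ≈ 4.15%; labor force participation rate ≈ 75.28%.

Employed = 165.25 + 27.53 + 4.48 = 197.26 million (anyone who worked, including part-time for economic reasons, counts as employed).
Unemployed = 6.92 + 1.61 = 8.53 million (jobless and actively searching, or on temporary layoff).
Labor force = 197.26 + 8.53 = 205.79 million.
Not in labor force = 11.22 + 12.76 + 42.17 + 1.42 = 67.57 million (those not working and not actively searching are outside the labor force — including those who want a job but have given up searching).
Civilian working-age population = 205.79 + 67.57 = 273.36 million.
Unemployment rate = 8.53 / 205.79 = 4.15%.
Labor force participation rate = 205.79 / 273.36 = 75.28%.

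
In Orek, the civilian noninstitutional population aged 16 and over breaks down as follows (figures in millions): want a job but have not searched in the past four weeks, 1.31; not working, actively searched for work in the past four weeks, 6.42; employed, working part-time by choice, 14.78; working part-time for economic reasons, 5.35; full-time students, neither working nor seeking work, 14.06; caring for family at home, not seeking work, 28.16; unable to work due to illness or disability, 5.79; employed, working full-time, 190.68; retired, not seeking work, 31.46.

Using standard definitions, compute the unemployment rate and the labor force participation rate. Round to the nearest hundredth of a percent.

Employed = 14.78 + 5.35 + 190.68 = 210.81 million (anyone who worked, including part-time for economic reasons, counts as employed).
Unemployed = 6.42 million.
Labor force = 210.81 + 6.42 = 217.23 million.
Not in labor force = 1.31 + 14.06 + 28.16 + 5.79 + 31.46 = 80.78 million (those not working and not actively searching are outside the labor force — including those who want a job but have given up searching).
Civilian working-age population = 217.23 + 80.78 = 298.01 million.
Unemployment rate = 6.42 / 217.23 = 2.96%.
Labor force participation rate = 217.23 / 298.01 = 72.89%.

Unemployment rate ≈ 2.96%; labor force participation rate ≈ 72.89%.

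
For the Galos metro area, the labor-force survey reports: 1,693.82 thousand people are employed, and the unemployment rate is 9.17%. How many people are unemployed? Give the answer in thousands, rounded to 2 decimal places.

About 171.00 thousand are unemployed.

Let U be the number unemployed. The labor force is E + U, and U/(E+U) = 0.0917.
So U = 0.0917 × 1,693.82 / (1 − 0.0917) = 155.3233 / 0.9083 ≈ 171.00 thousand.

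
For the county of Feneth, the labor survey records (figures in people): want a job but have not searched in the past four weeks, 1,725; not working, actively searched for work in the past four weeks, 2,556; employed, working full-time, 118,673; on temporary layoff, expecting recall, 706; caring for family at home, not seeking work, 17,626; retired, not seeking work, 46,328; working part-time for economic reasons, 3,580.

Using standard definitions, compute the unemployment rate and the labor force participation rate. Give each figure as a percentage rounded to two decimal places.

Unemployment rate ≈ 2.60%; labor force participation rate ≈ 65.65%.

Employed = 118,673 + 3,580 = 122,253 (anyone who worked, including part-time for economic reasons, counts as employed).
Unemployed = 2,556 + 706 = 3,262 (jobless and actively searching, or on temporary layoff).
Labor force = 122,253 + 3,262 = 125,515.
Not in labor force = 1,725 + 17,626 + 46,328 = 65,679 (those not working and not actively searching are outside the labor force — including those who want a job but have given up searching).
Civilian working-age population = 125,515 + 65,679 = 191,194.
Unemployment rate = 3,262 / 125,515 = 2.60%.
Labor force participation rate = 125,515 / 191,194 = 65.65%.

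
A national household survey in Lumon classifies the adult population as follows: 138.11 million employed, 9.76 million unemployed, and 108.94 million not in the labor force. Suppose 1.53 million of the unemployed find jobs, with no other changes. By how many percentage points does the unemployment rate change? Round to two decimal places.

Initially, labor force = 138.11 + 9.76 = 147.87 million, so u = 9.76/147.87 = 6.60%.
After the change, unemployed falls and employed rises by 1.53; labor force unchanged → E = 139.64, U = 8.23, labor force = 147.87 million.
New unemployment rate = 8.23 / 147.87 = 5.57%.
Change = 5.57% − 6.60% = −1.03 percentage points.

The unemployment rate changes by −1.03 percentage points.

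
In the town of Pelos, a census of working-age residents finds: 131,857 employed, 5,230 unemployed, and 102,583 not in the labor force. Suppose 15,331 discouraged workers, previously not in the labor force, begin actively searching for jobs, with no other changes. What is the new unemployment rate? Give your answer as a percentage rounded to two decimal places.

Initially, labor force = 131,857 + 5,230 = 137,087, so u = 5,230/137,087 = 3.82%.
After the change, unemployed and labor force both rise by 15,331 → E = 131,857, U = 20,561, labor force = 152,418.
New unemployment rate = 20,561 / 152,418 = 13.49%.

New unemployment rate ≈ 13.49%.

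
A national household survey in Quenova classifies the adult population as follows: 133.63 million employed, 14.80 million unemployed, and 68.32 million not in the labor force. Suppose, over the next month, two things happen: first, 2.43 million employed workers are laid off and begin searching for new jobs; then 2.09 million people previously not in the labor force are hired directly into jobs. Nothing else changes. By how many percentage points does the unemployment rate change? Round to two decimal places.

Initially, labor force = 133.63 + 14.80 = 148.43 million, so u = 14.80/148.43 = 9.97%.
After the first change, employed falls and unemployed rises by 2.43; labor force unchanged → E = 131.20, U = 17.23, labor force = 148.43 million.
After the second change, employed and labor force both rise by 2.09; unemployed unchanged → E = 133.29, U = 17.23, labor force = 150.52 million.
New unemployment rate = 17.23 / 150.52 = 11.45%.
Change = 11.45% − 9.97% = +1.48 percentage points.

The unemployment rate changes by +1.48 percentage points.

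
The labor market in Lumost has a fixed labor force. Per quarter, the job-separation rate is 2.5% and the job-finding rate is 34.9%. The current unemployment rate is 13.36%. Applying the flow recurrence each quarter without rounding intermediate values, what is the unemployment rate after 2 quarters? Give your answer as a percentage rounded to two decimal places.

Unemployment rate after two quarters ≈ 9.30%.

With a fixed labor force, u_{t+1} = u_t + s·(1−u_t) − f·u_t = u_t·(1−s−f) + s.
Here 1−s−f = 0.626 and s = 0.025.
u_1 = 0.133600 × 0.626 + 0.025 = 0.108634.
u_2 = 0.108634 × 0.626 + 0.025 = 0.093005.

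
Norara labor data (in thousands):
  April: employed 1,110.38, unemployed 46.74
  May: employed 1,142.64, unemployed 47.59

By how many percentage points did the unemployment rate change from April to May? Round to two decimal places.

The unemployment rate changed by −0.04 percentage points.

April: labor force = 1,110.38 + 46.74 = 1,157.12; u = 46.74/1,157.12 = 4.04%.
May: labor force = 1,142.64 + 47.59 = 1,190.23; u = 47.59/1,190.23 = 4.00%.
Change = 4.00% − 4.04% = −0.04 pp.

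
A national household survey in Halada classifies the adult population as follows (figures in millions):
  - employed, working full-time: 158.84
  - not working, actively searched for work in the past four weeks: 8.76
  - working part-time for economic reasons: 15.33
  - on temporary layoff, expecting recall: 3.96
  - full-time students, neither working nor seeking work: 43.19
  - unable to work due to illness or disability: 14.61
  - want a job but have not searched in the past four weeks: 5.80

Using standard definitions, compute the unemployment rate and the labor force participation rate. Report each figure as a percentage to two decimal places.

Unemployment rate ≈ 6.81%; labor force participation rate ≈ 74.61%.

Employed = 158.84 + 15.33 = 174.17 million (anyone who worked, including part-time for economic reasons, counts as employed).
Unemployed = 8.76 + 3.96 = 12.72 million (jobless and actively searching, or on temporary layoff).
Labor force = 174.17 + 12.72 = 186.89 million.
Not in labor force = 43.19 + 14.61 + 5.80 = 63.60 million (those not working and not actively searching are outside the labor force — including those who want a job but have given up searching).
Civilian working-age population = 186.89 + 63.60 = 250.49 million.
Unemployment rate = 12.72 / 186.89 = 6.81%.
Labor force participation rate = 186.89 / 250.49 = 74.61%.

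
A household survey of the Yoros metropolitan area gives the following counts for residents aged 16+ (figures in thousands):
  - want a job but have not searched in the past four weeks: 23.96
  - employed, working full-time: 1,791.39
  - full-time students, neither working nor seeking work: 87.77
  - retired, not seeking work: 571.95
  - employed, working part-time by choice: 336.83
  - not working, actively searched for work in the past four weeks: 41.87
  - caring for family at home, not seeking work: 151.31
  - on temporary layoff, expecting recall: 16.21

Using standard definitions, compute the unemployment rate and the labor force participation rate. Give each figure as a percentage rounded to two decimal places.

Unemployment rate ≈ 2.66%; labor force participation rate ≈ 72.36%.

Employed = 1,791.39 + 336.83 = 2,128.22 thousand.
Unemployed = 41.87 + 16.21 = 58.08 thousand (jobless and actively searching, or on temporary layoff).
Labor force = 2,128.22 + 58.08 = 2,186.30 thousand.
Not in labor force = 23.96 + 87.77 + 571.95 + 151.31 = 834.99 thousand (those not working and not actively searching are outside the labor force — including those who want a job but have given up searching).
Civilian working-age population = 2,186.30 + 834.99 = 3,021.29 thousand.
Unemployment rate = 58.08 / 2,186.30 = 2.66%.
Labor force participation rate = 2,186.30 / 3,021.29 = 72.36%.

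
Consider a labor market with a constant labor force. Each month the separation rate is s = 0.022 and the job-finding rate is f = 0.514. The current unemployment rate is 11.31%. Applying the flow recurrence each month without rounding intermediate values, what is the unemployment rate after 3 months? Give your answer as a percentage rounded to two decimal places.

With a fixed labor force, u_{t+1} = u_t + s·(1−u_t) − f·u_t = u_t·(1−s−f) + s.
Here 1−s−f = 0.464 and s = 0.022.
u_1 = 0.113100 × 0.464 + 0.022 = 0.074478.
u_2 = 0.074478 × 0.464 + 0.022 = 0.056558.
u_3 = 0.056558 × 0.464 + 0.022 = 0.048243.

Unemployment rate after three months ≈ 4.82%.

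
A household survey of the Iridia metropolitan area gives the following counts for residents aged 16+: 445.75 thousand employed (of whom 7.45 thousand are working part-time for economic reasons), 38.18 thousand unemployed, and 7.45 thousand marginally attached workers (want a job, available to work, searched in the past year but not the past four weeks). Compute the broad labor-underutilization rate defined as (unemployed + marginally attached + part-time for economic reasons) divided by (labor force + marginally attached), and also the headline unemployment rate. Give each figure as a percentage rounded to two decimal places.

Broad underutilization rate ≈ 10.80%; headline unemployment rate ≈ 7.89%.

Labor force = 445.75 + 38.18 = 483.93 thousand.
Numerator = 38.18 + 7.45 + 7.45 = 53.08 thousand.
Denominator = 483.93 + 7.45 = 491.38 thousand.
Broad rate = 53.08 / 491.38 = 10.80%.
Headline unemployment rate = 38.18 / 483.93 = 7.89%.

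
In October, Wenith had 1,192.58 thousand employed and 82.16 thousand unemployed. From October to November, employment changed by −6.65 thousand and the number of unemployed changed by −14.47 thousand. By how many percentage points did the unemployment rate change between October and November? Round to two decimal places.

The unemployment rate changed by −1.05 percentage points.

October: labor force = 1,192.58 + 82.16 = 1,274.74; u = 82.16/1,274.74 = 6.45%.
November: labor force = 1,185.93 + 67.69 = 1,253.62; u = 67.69/1,253.62 = 5.40%.
Change = 5.40% − 6.45% = −1.05 pp.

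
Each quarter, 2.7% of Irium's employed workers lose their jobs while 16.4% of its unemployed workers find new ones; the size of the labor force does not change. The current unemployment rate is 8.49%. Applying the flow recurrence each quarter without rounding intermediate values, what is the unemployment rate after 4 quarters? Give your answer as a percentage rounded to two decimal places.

Unemployment rate after four quarters ≈ 11.72%.

With a fixed labor force, u_{t+1} = u_t + s·(1−u_t) − f·u_t = u_t·(1−s−f) + s.
Here 1−s−f = 0.809 and s = 0.027.
u_1 = 0.084900 × 0.809 + 0.027 = 0.095684.
u_2 = 0.095684 × 0.809 + 0.027 = 0.104408.
u_3 = 0.104408 × 0.809 + 0.027 = 0.111466.
u_4 = 0.111466 × 0.809 + 0.027 = 0.117176.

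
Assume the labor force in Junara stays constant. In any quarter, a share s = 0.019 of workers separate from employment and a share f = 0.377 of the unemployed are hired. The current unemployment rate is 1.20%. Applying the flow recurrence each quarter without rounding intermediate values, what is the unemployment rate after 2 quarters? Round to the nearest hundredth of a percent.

With a fixed labor force, u_{t+1} = u_t + s·(1−u_t) − f·u_t = u_t·(1−s−f) + s.
Here 1−s−f = 0.604 and s = 0.019.
u_1 = 0.012000 × 0.604 + 0.019 = 0.026248.
u_2 = 0.026248 × 0.604 + 0.019 = 0.034854.

Unemployment rate after two quarters ≈ 3.49%.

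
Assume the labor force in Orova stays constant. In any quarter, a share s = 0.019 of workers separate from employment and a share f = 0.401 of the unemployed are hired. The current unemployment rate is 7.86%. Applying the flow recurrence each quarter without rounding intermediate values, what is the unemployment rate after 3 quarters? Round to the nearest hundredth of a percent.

With a fixed labor force, u_{t+1} = u_t + s·(1−u_t) − f·u_t = u_t·(1−s−f) + s.
Here 1−s−f = 0.580 and s = 0.019.
u_1 = 0.078600 × 0.580 + 0.019 = 0.064588.
u_2 = 0.064588 × 0.580 + 0.019 = 0.056461.
u_3 = 0.056461 × 0.580 + 0.019 = 0.051747.

Unemployment rate after three quarters ≈ 5.17%.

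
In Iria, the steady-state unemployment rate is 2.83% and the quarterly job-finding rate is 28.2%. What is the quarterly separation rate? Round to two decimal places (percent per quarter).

From u* = s/(s+f): s = u·f/(1−u).
s = 0.0283 × 28.2 / (1 − 0.0283) = 0.7981 / 0.9717 ≈ 0.82% per quarter.

Separation rate ≈ 0.82% per quarter.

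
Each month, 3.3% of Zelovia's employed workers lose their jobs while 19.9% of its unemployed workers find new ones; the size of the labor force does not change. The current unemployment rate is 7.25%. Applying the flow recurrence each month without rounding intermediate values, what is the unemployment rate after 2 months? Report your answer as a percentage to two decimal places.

With a fixed labor force, u_{t+1} = u_t + s·(1−u_t) − f·u_t = u_t·(1−s−f) + s.
Here 1−s−f = 0.768 and s = 0.033.
u_1 = 0.072500 × 0.768 + 0.033 = 0.088680.
u_2 = 0.088680 × 0.768 + 0.033 = 0.101106.

Unemployment rate after two months ≈ 10.11%.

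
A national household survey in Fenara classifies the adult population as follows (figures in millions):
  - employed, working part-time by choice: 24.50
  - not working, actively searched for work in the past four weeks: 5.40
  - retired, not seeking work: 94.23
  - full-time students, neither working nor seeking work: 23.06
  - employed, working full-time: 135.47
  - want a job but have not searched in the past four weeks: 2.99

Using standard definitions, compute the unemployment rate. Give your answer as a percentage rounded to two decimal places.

Employed = 24.50 + 135.47 = 159.97 million.
Unemployed = 5.40 million.
Labor force = 159.97 + 5.40 = 165.37 million.
Unemployment rate = 5.40 / 165.37 = 3.27%.

Unemployment rate ≈ 3.27%.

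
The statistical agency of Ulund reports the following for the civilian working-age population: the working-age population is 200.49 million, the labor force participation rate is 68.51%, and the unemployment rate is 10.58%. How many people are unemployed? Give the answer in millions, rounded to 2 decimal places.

Labor force = 0.6851 × 200.49 = 137.36 million.
Unemployed = 0.1058 × 137.36 ≈ 14.53 million.

About 14.53 million are unemployed.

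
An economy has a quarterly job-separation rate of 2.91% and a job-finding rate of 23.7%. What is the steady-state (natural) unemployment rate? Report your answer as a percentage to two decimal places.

Steady-state unemployment rate ≈ 10.94%.

At steady state the flows balance: s·E = f·U, so U/(E+U) = s/(s+f).
u* = 2.91 / (2.91 + 23.7) = 2.91 / 26.61 = 10.94%.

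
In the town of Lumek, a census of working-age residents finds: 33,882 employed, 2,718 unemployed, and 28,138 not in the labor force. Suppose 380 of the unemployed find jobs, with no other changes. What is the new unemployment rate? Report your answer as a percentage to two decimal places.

New unemployment rate ≈ 6.39%.

Initially, labor force = 33,882 + 2,718 = 36,600, so u = 2,718/36,600 = 7.43%.
After the change, unemployed falls and employed rises by 380; labor force unchanged → E = 34,262, U = 2,338, labor force = 36,600.
New unemployment rate = 2,338 / 36,600 = 6.39%.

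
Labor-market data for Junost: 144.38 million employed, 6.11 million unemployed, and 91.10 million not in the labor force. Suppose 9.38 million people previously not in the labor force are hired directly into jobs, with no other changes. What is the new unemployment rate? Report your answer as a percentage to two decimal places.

Initially, labor force = 144.38 + 6.11 = 150.49 million, so u = 6.11/150.49 = 4.06%.
After the change, employed and labor force both rise by 9.38; unemployed unchanged → E = 153.76, U = 6.11, labor force = 159.87 million.
New unemployment rate = 6.11 / 159.87 = 3.82%.

New unemployment rate ≈ 3.82%.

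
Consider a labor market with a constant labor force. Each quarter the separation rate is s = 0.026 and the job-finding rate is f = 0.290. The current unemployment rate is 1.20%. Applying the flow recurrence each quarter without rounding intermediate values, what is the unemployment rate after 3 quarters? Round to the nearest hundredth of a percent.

With a fixed labor force, u_{t+1} = u_t + s·(1−u_t) − f·u_t = u_t·(1−s−f) + s.
Here 1−s−f = 0.684 and s = 0.026.
u_1 = 0.012000 × 0.684 + 0.026 = 0.034208.
u_2 = 0.034208 × 0.684 + 0.026 = 0.049398.
u_3 = 0.049398 × 0.684 + 0.026 = 0.059788.

Unemployment rate after three quarters ≈ 5.98%.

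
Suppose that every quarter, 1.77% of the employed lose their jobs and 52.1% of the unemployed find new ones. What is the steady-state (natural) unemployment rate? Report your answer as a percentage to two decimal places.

At steady state the flows balance: s·E = f·U, so U/(E+U) = s/(s+f).
u* = 1.77 / (1.77 + 52.1) = 1.77 / 53.87 = 3.29%.

Steady-state unemployment rate ≈ 3.29%.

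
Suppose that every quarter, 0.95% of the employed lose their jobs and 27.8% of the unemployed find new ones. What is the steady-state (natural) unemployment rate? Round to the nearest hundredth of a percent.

Steady-state unemployment rate ≈ 3.30%.

At steady state the flows balance: s·E = f·U, so U/(E+U) = s/(s+f).
u* = 0.95 / (0.95 + 27.8) = 0.95 / 28.75 = 3.30%.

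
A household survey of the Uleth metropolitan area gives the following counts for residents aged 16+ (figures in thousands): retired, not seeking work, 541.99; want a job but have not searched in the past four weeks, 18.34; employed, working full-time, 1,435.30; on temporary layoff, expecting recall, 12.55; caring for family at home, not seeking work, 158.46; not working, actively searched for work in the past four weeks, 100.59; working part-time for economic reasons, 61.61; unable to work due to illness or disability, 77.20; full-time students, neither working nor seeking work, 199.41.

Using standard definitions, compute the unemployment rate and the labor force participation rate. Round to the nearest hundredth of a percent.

Unemployment rate ≈ 7.03%; labor force participation rate ≈ 61.80%.

Employed = 1,435.30 + 61.61 = 1,496.91 thousand (anyone who worked, including part-time for economic reasons, counts as employed).
Unemployed = 12.55 + 100.59 = 113.14 thousand (jobless and actively searching, or on temporary layoff).
Labor force = 1,496.91 + 113.14 = 1,610.05 thousand.
Not in labor force = 541.99 + 18.34 + 158.46 + 77.20 + 199.41 = 995.40 thousand (those not working and not actively searching are outside the labor force — including those who want a job but have given up searching).
Civilian working-age population = 1,610.05 + 995.40 = 2,605.45 thousand.
Unemployment rate = 113.14 / 1,610.05 = 7.03%.
Labor force participation rate = 1,610.05 / 2,605.45 = 61.80%.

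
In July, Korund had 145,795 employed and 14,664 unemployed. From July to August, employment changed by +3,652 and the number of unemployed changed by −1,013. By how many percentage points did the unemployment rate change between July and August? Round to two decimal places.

The unemployment rate changed by −0.77 percentage points.

July: labor force = 145,795 + 14,664 = 160,459; u = 14,664/160,459 = 9.14%.
August: labor force = 149,447 + 13,651 = 163,098; u = 13,651/163,098 = 8.37%.
Change = 8.37% − 9.14% = −0.77 pp.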